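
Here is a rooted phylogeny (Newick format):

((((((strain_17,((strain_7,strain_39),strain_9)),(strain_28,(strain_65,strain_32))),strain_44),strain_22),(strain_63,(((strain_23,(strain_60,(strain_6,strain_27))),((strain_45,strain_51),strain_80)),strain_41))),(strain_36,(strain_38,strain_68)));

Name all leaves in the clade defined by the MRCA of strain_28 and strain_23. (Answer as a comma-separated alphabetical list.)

Tracing strain_28: it sits inside (strain_28,(strain_65,strain_32)).
Tracing strain_23: it sits inside (strain_23,(strain_60,(strain_6,strain_27))).
The smallest clade enclosing both is (((((strain_17,((strain_7,strain_39),strain_9)),(strain_28,(strain_65,strain_32))),strain_44),strain_22),(strain_63,(((strain_23,(strain_60,(strain_6,strain_27))),((strain_45,strain_51),strain_80)),strain_41))); the answer is its 18 terminal taxa in alphabetical order.

strain_17, strain_22, strain_23, strain_27, strain_28, strain_32, strain_39, strain_41, strain_44, strain_45, strain_51, strain_6, strain_60, strain_63, strain_65, strain_7, strain_80, strain_9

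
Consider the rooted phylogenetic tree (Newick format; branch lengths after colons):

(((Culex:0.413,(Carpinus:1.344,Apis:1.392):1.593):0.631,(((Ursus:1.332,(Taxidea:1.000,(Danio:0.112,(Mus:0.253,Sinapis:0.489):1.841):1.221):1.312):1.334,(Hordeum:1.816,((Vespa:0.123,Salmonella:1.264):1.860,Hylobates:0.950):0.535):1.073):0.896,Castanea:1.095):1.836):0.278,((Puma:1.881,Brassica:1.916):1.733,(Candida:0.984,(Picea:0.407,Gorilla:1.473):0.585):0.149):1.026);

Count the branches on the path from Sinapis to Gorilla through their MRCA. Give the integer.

The MRCA of Sinapis and Gorilla is the root of the tree.
From Sinapis up to that node: 8 branches. From Gorilla up to the same node: 4 branches. Total: 8 + 4 = 12.

12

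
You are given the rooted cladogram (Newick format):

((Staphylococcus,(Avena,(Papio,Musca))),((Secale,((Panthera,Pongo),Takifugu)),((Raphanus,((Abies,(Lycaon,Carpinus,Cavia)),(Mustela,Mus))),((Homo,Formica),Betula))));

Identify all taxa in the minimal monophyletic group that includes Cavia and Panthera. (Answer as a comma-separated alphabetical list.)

Tracing Cavia: it sits inside (Lycaon,Carpinus,Cavia).
Tracing Panthera: it sits inside (Panthera,Pongo).
The smallest clade enclosing both is ((Secale,((Panthera,Pongo),Takifugu)),((Raphanus,((Abies,(Lycaon,Carpinus,Cavia)),(Mustela,Mus))),((Homo,Formica),Betula))); the answer is its 14 terminal taxa in alphabetical order.

Abies, Betula, Carpinus, Cavia, Formica, Homo, Lycaon, Mus, Mustela, Panthera, Pongo, Raphanus, Secale, Takifugu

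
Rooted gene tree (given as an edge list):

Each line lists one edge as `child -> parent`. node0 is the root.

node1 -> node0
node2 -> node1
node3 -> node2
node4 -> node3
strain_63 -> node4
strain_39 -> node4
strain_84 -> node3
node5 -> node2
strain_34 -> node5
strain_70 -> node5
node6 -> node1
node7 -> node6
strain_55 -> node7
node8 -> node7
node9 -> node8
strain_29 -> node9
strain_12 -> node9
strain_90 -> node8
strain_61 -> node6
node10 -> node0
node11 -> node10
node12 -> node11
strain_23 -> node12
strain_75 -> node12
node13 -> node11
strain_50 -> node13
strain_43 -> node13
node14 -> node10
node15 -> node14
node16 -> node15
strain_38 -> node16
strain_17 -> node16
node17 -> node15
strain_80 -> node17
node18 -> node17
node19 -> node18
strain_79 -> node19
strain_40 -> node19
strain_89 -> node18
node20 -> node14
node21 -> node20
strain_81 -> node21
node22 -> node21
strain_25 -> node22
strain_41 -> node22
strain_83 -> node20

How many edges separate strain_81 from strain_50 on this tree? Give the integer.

The MRCA of strain_81 and strain_50 is the node subtending (((strain_23,strain_75),(strain_50,strain_43)),(((strain_38,strain_17),(strain_80,((strain_79,strain_40),strain_89))),((strain_81,(strain_25,strain_41)),strain_83))).
From strain_81 up to that node: 4 branches. From strain_50 up to the same node: 3 branches. Total: 4 + 3 = 7.

7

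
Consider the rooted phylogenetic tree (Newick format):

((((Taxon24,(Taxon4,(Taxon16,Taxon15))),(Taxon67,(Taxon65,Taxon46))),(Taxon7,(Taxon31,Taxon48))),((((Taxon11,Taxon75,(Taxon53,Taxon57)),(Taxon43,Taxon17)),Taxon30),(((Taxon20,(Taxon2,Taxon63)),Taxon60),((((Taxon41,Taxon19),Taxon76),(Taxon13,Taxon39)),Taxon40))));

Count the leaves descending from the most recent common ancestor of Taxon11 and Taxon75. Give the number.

The MRCA of Taxon11 and Taxon75 is the node subtending (Taxon11,Taxon75,(Taxon53,Taxon57)).
That clade contains 4 terminal taxa: Taxon11, Taxon53, Taxon57, Taxon75.

4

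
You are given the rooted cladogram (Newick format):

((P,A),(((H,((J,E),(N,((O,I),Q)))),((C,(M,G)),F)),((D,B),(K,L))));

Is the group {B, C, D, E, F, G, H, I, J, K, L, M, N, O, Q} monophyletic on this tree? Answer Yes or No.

Yes

The most recent common ancestor of these taxa subtends (((H,((J,E),(N,((O,I),Q)))),((C,(M,G)),F)),((D,B),(K,L))).
That clade has exactly 15 tips — every listed taxon and nothing else — so the group is monophyletic.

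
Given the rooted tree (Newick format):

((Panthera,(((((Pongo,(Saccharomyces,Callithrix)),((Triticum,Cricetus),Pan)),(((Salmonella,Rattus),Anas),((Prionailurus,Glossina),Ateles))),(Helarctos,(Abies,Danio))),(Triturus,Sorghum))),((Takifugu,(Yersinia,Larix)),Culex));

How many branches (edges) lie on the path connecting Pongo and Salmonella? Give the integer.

7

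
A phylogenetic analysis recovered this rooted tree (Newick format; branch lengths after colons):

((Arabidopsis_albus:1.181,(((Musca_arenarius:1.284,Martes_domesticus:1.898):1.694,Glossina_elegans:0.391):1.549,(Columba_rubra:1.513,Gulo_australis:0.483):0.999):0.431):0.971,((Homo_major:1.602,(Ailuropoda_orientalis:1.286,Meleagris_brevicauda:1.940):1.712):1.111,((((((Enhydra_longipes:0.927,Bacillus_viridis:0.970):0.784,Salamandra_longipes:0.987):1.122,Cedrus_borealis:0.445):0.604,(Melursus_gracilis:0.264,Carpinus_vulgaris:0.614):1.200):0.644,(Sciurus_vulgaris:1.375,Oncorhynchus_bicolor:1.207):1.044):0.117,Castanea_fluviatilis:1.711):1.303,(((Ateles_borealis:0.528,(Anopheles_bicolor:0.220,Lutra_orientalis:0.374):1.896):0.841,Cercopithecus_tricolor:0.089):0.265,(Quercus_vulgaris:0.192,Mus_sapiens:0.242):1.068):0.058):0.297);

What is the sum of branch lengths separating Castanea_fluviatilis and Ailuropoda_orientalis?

The path runs Castanea_fluviatilis → … → MRCA → … → Ailuropoda_orientalis; the MRCA is the node subtending ((Homo_major,(Ailuropoda_orientalis,Meleagris_brevicauda)),((((((Enhydra_longipes,Bacillus_viridis),Salamandra_longipes),Cedrus_borealis),(Melursus_gracilis,Carpinus_vulgaris)),(Sciurus_vulgaris,Oncorhynchus_bicolor)),Castanea_fluviatilis),(((Ateles_borealis,(Anopheles_bicolor,Lutra_orientalis)),Cercopithecus_tricolor),(Quercus_vulgaris,Mus_sapiens))).
Branch lengths along that path: 1.711 + 1.303 + 1.111 + 1.712 + 1.286 = 7.123.

7.123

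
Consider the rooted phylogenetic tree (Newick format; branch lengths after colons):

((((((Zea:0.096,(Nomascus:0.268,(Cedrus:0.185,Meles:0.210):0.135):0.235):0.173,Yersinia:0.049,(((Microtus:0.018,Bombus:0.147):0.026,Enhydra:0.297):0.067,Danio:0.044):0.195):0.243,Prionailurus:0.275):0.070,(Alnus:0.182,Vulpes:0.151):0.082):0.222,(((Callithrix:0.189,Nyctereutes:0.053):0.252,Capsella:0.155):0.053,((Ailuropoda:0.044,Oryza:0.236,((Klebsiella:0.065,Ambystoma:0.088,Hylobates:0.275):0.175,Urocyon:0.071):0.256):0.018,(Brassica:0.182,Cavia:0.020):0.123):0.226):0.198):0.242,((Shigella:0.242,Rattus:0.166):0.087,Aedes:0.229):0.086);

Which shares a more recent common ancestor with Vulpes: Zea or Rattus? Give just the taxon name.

Zea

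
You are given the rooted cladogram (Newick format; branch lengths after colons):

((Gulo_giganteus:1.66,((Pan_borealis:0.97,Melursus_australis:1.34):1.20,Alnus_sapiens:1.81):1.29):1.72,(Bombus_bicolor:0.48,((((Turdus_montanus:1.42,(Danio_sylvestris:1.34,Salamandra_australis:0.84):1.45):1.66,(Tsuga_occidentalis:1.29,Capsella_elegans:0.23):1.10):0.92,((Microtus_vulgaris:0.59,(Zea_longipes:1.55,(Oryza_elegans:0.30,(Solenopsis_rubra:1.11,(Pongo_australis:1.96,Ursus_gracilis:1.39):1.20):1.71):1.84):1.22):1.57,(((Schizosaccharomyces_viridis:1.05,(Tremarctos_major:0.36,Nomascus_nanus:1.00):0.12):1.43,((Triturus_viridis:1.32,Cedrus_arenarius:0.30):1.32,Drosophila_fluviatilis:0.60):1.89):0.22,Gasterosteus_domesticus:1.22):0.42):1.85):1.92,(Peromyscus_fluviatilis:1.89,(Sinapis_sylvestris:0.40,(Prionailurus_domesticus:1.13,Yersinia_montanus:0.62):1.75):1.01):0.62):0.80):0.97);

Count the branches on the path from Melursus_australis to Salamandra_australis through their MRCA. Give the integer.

11

The MRCA of Melursus_australis and Salamandra_australis is the root of the tree.
From Melursus_australis up to that node: 4 branches. From Salamandra_australis up to the same node: 7 branches. Total: 4 + 7 = 11.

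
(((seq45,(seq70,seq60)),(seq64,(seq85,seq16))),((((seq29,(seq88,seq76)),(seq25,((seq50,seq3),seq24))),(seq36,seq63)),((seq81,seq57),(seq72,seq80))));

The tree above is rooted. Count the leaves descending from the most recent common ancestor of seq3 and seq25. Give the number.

The MRCA of seq3 and seq25 is the node subtending (seq25,((seq50,seq3),seq24)).
That clade contains 4 terminal taxa: seq24, seq25, seq3, seq50.

4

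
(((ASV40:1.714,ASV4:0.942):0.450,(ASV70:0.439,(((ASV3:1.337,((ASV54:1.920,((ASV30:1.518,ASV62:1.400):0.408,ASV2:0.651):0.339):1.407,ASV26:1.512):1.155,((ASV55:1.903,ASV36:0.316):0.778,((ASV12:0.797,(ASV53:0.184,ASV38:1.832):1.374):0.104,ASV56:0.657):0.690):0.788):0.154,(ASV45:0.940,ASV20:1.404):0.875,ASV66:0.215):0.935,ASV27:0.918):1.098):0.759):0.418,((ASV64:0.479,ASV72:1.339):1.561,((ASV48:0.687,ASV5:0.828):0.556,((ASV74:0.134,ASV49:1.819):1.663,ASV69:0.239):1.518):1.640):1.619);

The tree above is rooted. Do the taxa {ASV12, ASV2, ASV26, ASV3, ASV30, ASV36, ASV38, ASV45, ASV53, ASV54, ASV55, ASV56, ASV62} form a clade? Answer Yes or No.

No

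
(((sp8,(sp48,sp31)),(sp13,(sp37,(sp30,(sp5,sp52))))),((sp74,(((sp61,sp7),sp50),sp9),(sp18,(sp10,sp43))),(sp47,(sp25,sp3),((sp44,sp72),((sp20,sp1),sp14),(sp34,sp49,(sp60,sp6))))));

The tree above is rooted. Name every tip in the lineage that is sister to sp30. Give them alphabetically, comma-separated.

sp5, sp52

sp30 attaches to the tree at the node subtending (sp30,(sp5,sp52)).
The other lineage descending from that same node — the sister group — is (sp5,sp52); its 2 tips in alphabetical order are the answer.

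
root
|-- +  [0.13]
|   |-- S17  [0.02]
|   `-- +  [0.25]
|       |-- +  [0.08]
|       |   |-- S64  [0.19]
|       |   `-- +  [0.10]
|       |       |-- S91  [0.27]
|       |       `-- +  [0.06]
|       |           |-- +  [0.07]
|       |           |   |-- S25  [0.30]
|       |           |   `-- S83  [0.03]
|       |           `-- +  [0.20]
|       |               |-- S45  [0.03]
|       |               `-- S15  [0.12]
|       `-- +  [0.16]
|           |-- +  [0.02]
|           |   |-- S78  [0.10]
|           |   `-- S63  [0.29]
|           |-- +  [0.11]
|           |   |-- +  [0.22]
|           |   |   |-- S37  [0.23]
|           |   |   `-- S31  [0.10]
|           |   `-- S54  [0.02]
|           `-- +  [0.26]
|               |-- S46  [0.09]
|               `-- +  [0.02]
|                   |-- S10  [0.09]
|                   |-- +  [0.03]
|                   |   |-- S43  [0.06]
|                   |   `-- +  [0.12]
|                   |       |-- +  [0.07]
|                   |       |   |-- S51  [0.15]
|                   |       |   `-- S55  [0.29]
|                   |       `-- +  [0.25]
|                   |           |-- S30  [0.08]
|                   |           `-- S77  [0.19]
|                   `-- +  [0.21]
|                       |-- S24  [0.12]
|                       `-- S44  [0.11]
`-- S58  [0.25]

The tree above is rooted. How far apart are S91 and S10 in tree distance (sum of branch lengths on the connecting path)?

0.98

The path runs S91 → … → MRCA → … → S10; the MRCA is the node subtending ((S64,(S91,((S25,S83),(S45,S15)))),((S78,S63),((S37,S31),S54),(S46,(S10,(S43,((S51,S55),(S30,S77))),(S24,S44))))).
Branch lengths along that path: 0.27 + 0.10 + 0.08 + 0.16 + 0.26 + 0.02 + 0.09 = 0.98.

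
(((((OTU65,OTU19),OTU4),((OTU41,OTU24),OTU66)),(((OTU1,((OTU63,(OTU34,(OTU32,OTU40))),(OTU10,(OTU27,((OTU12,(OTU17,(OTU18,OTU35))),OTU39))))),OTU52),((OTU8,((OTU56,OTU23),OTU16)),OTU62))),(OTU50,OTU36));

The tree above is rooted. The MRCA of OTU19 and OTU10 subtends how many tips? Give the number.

The MRCA of OTU19 and OTU10 is the node subtending ((((OTU65,OTU19),OTU4),((OTU41,OTU24),OTU66)),(((OTU1,((OTU63,(OTU34,(OTU32,OTU40))),(OTU10,(OTU27,((OTU12,(OTU17,(OTU18,OTU35))),OTU39))))),OTU52),((OTU8,((OTU56,OTU23),OTU16)),OTU62))).
That clade contains 24 terminal taxa: OTU1, OTU10, OTU12, OTU16, OTU17, OTU18, OTU19, OTU23, OTU24, OTU27, OTU32, OTU34, OTU35, OTU39, OTU4, OTU40, OTU41, OTU52, OTU56, OTU62, OTU63, OTU65, OTU66, OTU8.

24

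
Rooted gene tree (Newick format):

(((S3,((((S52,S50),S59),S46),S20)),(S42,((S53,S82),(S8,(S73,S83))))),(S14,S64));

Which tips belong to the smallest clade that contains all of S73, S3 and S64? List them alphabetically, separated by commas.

S14, S20, S3, S42, S46, S50, S52, S53, S59, S64, S73, S8, S82, S83

Tracing S73: it sits inside (S73,S83).
Tracing S3: it sits inside (S3,((((S52,S50),S59),S46),S20)).
Tracing S64: it sits inside (S14,S64).
The smallest clade enclosing all 3 is the whole tree (their MRCA is the root), so the answer is all 14 tips in alphabetical order.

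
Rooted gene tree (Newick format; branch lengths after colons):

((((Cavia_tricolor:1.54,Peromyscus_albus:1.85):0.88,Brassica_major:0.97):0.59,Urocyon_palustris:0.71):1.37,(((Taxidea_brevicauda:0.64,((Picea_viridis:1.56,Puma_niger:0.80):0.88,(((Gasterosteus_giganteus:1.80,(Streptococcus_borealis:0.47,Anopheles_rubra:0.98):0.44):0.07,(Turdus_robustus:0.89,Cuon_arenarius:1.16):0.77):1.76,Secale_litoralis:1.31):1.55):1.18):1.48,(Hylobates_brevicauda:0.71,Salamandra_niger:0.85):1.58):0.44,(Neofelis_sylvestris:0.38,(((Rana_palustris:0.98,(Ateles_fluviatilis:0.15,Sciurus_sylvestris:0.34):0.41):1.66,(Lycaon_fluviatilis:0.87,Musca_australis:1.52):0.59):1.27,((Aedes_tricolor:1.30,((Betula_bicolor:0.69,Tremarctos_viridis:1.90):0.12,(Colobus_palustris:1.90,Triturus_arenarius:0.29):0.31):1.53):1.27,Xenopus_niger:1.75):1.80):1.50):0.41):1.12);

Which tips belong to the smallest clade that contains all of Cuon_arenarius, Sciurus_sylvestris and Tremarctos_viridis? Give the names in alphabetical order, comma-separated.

Aedes_tricolor, Anopheles_rubra, Ateles_fluviatilis, Betula_bicolor, Colobus_palustris, Cuon_arenarius, Gasterosteus_giganteus, Hylobates_brevicauda, Lycaon_fluviatilis, Musca_australis, Neofelis_sylvestris, Picea_viridis, Puma_niger, Rana_palustris, Salamandra_niger, Sciurus_sylvestris, Secale_litoralis, Streptococcus_borealis, Taxidea_brevicauda, Tremarctos_viridis, Triturus_arenarius, Turdus_robustus, Xenopus_niger

Tracing Cuon_arenarius: it sits inside (Turdus_robustus,Cuon_arenarius).
Tracing Sciurus_sylvestris: it sits inside (Ateles_fluviatilis,Sciurus_sylvestris).
Tracing Tremarctos_viridis: it sits inside (Betula_bicolor,Tremarctos_viridis).
The smallest clade enclosing all 3 is (((Taxidea_brevicauda,((Picea_viridis,Puma_niger),(((Gasterosteus_giganteus,(Streptococcus_borealis,Anopheles_rubra)),(Turdus_robustus,Cuon_arenarius)),Secale_litoralis))),(Hylobates_brevicauda,Salamandra_niger)),(Neofelis_sylvestris,(((Rana_palustris,(Ateles_fluviatilis,Sciurus_sylvestris)),(Lycaon_fluviatilis,Musca_australis)),((Aedes_tricolor,((Betula_bicolor,Tremarctos_viridis),(Colobus_palustris,Triturus_arenarius))),Xenopus_niger)))); the answer is its 23 terminal taxa in alphabetical order.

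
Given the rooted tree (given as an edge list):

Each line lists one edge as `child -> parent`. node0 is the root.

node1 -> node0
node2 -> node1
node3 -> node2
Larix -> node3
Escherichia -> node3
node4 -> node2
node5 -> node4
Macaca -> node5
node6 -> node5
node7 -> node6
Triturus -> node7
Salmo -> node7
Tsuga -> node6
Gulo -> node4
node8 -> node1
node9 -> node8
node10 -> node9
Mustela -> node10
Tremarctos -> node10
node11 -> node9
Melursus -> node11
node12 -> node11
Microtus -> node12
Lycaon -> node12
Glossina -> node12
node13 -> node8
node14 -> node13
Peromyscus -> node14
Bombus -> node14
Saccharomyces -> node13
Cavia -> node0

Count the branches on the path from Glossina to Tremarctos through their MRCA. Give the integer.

The MRCA of Glossina and Tremarctos is the node subtending ((Mustela,Tremarctos),(Melursus,(Microtus,Lycaon,Glossina))).
From Glossina up to that node: 3 branches. From Tremarctos up to the same node: 2 branches. Total: 3 + 2 = 5.

5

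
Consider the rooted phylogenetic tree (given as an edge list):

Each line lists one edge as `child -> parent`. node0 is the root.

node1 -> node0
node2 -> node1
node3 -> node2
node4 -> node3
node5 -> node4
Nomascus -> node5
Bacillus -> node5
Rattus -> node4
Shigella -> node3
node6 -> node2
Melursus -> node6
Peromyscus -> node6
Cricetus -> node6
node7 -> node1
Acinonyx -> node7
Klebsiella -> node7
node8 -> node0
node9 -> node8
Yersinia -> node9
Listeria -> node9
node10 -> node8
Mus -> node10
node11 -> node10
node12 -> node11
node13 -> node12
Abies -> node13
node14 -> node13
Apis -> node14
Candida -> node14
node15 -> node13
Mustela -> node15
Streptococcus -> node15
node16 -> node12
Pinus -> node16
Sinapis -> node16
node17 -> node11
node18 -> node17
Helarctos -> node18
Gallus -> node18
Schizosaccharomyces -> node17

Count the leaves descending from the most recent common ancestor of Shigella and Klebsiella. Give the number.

9

The MRCA of Shigella and Klebsiella is the node subtending (((((Nomascus,Bacillus),Rattus),Shigella),(Melursus,Peromyscus,Cricetus)),(Acinonyx,Klebsiella)).
That clade contains 9 terminal taxa: Acinonyx, Bacillus, Cricetus, Klebsiella, Melursus, Nomascus, Peromyscus, Rattus, Shigella.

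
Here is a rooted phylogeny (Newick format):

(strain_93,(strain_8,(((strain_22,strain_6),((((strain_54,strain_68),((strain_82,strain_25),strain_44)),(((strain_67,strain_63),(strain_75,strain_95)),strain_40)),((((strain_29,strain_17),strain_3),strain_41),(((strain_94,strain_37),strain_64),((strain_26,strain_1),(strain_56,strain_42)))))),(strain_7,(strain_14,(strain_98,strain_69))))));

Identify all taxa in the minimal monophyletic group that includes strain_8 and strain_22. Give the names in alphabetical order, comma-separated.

strain_1, strain_14, strain_17, strain_22, strain_25, strain_26, strain_29, strain_3, strain_37, strain_40, strain_41, strain_42, strain_44, strain_54, strain_56, strain_6, strain_63, strain_64, strain_67, strain_68, strain_69, strain_7, strain_75, strain_8, strain_82, strain_94, strain_95, strain_98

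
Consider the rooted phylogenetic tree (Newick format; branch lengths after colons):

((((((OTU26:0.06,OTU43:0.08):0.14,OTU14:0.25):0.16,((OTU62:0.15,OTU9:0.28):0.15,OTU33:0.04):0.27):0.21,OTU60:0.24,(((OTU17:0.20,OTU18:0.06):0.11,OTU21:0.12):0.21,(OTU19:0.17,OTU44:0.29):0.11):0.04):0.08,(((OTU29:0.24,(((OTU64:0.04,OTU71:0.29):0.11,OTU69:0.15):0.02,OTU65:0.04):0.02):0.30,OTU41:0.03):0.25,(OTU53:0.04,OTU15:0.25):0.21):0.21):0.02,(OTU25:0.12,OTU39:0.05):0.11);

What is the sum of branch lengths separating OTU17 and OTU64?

1.59

The path runs OTU17 → … → MRCA → … → OTU64; the MRCA is the node subtending (((((OTU26,OTU43),OTU14),((OTU62,OTU9),OTU33)),OTU60,(((OTU17,OTU18),OTU21),(OTU19,OTU44))),(((OTU29,(((OTU64,OTU71),OTU69),OTU65)),OTU41),(OTU53,OTU15))).
Branch lengths along that path: 0.20 + 0.11 + 0.21 + 0.04 + 0.08 + 0.21 + 0.25 + 0.30 + 0.02 + 0.02 + 0.11 + 0.04 = 1.59.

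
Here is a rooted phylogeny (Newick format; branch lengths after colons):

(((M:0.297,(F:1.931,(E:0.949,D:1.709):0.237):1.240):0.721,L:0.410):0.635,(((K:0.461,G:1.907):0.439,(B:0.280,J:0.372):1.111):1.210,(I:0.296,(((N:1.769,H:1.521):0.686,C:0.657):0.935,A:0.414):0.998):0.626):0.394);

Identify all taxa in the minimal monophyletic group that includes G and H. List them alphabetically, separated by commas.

Tracing G: it sits inside (K,G).
Tracing H: it sits inside (N,H).
The smallest clade enclosing both is (((K,G),(B,J)),(I,(((N,H),C),A))); the answer is its 9 terminal taxa in alphabetical order.

A, B, C, G, H, I, J, K, N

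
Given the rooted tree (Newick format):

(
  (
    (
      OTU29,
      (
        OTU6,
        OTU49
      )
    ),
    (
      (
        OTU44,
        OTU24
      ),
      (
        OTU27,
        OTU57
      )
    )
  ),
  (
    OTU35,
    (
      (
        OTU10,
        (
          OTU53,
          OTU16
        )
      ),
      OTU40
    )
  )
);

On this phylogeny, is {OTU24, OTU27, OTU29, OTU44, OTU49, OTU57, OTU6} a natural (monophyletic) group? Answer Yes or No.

The most recent common ancestor of these taxa subtends ((OTU29,(OTU6,OTU49)),((OTU44,OTU24),(OTU27,OTU57))).
That clade has exactly 7 tips — every listed taxon and nothing else — so the group is monophyletic.

Yes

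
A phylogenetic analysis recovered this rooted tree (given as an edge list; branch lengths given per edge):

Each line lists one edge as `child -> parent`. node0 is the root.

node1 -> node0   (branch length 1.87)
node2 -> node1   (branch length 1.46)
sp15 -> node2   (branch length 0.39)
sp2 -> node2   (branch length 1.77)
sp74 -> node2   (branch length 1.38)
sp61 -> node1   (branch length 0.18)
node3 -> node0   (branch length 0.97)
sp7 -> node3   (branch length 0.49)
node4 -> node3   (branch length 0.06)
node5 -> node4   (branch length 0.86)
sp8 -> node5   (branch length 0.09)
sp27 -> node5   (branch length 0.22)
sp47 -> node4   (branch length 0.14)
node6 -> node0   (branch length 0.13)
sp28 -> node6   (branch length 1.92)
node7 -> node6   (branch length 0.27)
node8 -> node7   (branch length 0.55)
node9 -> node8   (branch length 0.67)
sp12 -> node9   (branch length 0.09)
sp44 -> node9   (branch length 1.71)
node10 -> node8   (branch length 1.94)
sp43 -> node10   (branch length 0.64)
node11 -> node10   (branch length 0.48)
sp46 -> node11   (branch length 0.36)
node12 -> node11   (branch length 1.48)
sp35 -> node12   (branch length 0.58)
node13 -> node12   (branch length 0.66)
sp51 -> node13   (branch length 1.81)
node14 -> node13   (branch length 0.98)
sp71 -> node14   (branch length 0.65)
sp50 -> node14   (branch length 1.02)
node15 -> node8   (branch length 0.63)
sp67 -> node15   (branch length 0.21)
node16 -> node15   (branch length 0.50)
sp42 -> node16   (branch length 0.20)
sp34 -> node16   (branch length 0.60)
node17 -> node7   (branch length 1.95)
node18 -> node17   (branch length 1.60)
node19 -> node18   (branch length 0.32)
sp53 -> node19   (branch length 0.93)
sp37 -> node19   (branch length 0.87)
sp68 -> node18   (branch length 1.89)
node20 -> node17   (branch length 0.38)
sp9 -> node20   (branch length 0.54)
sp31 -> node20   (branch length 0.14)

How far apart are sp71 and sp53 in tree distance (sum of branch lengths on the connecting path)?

The path runs sp71 → … → MRCA → … → sp53; the MRCA is the node subtending (((sp12,sp44),(sp43,(sp46,(sp35,(sp51,(sp71,sp50))))),(sp67,(sp42,sp34))),(((sp53,sp37),sp68),(sp9,sp31))).
Branch lengths along that path: 0.65 + 0.98 + 0.66 + 1.48 + 0.48 + 1.94 + 0.55 + 1.95 + 1.60 + 0.32 + 0.93 = 11.54.

11.54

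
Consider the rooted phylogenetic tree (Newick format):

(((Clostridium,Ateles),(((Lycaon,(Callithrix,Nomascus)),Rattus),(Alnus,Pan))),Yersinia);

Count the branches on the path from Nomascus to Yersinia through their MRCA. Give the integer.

7

The MRCA of Nomascus and Yersinia is the root of the tree.
From Nomascus up to that node: 6 branches. From Yersinia up to the same node: 1 branch. Total: 6 + 1 = 7.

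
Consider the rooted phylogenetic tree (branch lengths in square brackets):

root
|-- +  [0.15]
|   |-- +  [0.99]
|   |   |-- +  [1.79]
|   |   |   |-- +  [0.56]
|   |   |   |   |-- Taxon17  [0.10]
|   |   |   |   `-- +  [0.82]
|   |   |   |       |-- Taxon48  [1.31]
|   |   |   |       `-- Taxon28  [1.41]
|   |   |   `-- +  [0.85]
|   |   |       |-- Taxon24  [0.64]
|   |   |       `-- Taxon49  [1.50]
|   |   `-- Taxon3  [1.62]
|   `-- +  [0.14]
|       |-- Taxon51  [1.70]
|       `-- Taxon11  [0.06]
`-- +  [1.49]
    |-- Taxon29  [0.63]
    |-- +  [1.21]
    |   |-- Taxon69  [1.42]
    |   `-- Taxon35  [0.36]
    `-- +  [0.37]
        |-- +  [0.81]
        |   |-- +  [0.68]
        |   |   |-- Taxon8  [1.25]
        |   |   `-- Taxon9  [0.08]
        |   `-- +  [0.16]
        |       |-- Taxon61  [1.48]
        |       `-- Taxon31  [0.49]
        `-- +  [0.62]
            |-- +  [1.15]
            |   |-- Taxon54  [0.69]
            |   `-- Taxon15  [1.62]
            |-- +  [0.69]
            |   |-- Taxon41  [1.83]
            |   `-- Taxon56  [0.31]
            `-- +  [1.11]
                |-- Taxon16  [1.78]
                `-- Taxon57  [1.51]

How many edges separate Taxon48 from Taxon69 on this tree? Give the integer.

9

The MRCA of Taxon48 and Taxon69 is the root of the tree.
From Taxon48 up to that node: 6 branches. From Taxon69 up to the same node: 3 branches. Total: 6 + 3 = 9.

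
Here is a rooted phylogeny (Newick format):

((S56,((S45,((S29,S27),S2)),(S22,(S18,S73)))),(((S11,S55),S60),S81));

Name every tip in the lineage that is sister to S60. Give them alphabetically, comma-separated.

S11, S55

S60 attaches to the tree at the node subtending ((S11,S55),S60).
The other lineage descending from that same node — the sister group — is (S11,S55); its 2 tips in alphabetical order are the answer.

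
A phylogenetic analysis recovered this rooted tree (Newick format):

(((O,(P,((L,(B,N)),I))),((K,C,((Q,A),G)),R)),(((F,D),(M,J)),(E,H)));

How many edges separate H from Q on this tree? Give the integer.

The MRCA of H and Q is the root of the tree.
From H up to that node: 3 branches. From Q up to the same node: 6 branches. Total: 3 + 6 = 9.

9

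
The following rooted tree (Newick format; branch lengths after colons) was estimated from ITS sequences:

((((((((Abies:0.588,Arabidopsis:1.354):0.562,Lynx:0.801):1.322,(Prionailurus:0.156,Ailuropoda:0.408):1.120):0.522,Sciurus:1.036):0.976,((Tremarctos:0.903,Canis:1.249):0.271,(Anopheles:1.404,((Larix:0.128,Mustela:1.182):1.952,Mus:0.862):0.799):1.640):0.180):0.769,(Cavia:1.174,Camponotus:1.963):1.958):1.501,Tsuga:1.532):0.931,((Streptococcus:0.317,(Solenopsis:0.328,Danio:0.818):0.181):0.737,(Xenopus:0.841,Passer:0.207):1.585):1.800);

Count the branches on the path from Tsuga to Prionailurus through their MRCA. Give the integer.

7

The MRCA of Tsuga and Prionailurus is the node subtending (((((((Abies,Arabidopsis),Lynx),(Prionailurus,Ailuropoda)),Sciurus),((Tremarctos,Canis),(Anopheles,((Larix,Mustela),Mus)))),(Cavia,Camponotus)),Tsuga).
From Tsuga up to that node: 1 branch. From Prionailurus up to the same node: 6 branches. Total: 1 + 6 = 7.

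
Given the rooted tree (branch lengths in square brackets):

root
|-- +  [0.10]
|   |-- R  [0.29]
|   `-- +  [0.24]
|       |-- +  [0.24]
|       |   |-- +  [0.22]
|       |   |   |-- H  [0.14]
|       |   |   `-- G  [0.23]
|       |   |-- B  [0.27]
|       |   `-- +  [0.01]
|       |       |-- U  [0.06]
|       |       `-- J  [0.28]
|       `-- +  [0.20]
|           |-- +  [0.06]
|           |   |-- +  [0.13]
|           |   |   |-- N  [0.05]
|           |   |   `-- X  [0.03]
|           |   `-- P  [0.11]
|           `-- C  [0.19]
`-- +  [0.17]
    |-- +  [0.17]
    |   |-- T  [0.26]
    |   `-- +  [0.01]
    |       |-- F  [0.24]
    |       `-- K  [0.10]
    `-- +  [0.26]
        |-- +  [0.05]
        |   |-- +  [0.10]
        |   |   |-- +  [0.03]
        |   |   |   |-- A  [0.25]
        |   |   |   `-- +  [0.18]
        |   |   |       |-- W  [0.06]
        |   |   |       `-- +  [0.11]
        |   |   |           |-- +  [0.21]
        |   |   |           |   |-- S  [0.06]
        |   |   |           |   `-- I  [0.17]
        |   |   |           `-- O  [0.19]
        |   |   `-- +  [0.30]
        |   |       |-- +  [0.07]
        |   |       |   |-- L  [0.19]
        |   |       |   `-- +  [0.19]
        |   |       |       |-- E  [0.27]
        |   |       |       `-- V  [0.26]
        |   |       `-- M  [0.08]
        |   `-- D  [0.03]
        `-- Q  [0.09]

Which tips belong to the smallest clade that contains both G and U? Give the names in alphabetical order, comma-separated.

B, G, H, J, U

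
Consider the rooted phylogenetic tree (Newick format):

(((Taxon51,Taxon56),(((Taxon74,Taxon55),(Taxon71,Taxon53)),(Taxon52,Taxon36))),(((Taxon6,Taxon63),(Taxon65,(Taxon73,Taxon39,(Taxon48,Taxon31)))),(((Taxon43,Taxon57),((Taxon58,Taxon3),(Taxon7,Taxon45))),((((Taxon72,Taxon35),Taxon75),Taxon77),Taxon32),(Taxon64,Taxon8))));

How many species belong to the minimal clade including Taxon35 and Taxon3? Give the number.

The MRCA of Taxon35 and Taxon3 is the node subtending (((Taxon43,Taxon57),((Taxon58,Taxon3),(Taxon7,Taxon45))),((((Taxon72,Taxon35),Taxon75),Taxon77),Taxon32),(Taxon64,Taxon8)).
That clade contains 13 terminal taxa: Taxon3, Taxon32, Taxon35, Taxon43, Taxon45, Taxon57, Taxon58, Taxon64, Taxon7, Taxon72, Taxon75, Taxon77, Taxon8.

13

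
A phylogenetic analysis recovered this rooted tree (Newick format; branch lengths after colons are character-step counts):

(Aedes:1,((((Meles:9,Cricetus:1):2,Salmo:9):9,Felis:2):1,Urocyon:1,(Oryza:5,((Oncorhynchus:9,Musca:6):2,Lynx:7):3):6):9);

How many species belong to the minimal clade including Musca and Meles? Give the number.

The MRCA of Musca and Meles is the node subtending ((((Meles,Cricetus),Salmo),Felis),Urocyon,(Oryza,((Oncorhynchus,Musca),Lynx))).
That clade contains 9 terminal taxa: Cricetus, Felis, Lynx, Meles, Musca, Oncorhynchus, Oryza, Salmo, Urocyon.

9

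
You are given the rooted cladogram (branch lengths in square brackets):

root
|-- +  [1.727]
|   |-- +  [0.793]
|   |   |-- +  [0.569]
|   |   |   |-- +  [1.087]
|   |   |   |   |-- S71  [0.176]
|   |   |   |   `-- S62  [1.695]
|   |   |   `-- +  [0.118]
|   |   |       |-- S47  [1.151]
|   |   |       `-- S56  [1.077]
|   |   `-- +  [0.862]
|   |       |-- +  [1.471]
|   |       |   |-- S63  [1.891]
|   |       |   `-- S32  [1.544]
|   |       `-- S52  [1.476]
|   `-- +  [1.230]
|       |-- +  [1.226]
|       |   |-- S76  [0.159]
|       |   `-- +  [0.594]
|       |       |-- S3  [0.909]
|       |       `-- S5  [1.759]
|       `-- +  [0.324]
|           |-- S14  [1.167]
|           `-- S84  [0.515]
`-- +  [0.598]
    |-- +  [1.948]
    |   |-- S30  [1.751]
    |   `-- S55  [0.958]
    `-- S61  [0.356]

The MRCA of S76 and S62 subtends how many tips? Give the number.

12

The MRCA of S76 and S62 is the node subtending ((((S71,S62),(S47,S56)),((S63,S32),S52)),((S76,(S3,S5)),(S14,S84))).
That clade contains 12 terminal taxa: S14, S3, S32, S47, S5, S52, S56, S62, S63, S71, S76, S84.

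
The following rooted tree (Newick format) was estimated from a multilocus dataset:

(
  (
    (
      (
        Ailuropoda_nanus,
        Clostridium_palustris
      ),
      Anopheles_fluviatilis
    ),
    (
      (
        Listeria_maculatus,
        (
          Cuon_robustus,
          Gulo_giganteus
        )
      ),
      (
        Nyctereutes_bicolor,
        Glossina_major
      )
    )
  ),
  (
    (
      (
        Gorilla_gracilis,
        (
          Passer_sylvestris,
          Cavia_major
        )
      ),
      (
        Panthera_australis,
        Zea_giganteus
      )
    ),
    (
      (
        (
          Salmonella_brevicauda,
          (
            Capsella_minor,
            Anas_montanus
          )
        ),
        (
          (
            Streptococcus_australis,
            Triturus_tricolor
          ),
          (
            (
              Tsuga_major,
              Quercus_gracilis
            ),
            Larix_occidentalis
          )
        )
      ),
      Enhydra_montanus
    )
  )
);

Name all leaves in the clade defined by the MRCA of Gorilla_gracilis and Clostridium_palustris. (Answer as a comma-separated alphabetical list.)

Ailuropoda_nanus, Anas_montanus, Anopheles_fluviatilis, Capsella_minor, Cavia_major, Clostridium_palustris, Cuon_robustus, Enhydra_montanus, Glossina_major, Gorilla_gracilis, Gulo_giganteus, Larix_occidentalis, Listeria_maculatus, Nyctereutes_bicolor, Panthera_australis, Passer_sylvestris, Quercus_gracilis, Salmonella_brevicauda, Streptococcus_australis, Triturus_tricolor, Tsuga_major, Zea_giganteus

Tracing Gorilla_gracilis: it sits inside (Gorilla_gracilis,(Passer_sylvestris,Cavia_major)).
Tracing Clostridium_palustris: it sits inside (Ailuropoda_nanus,Clostridium_palustris).
The smallest clade enclosing both is the whole tree (their MRCA is the root), so the answer is all 22 tips in alphabetical order.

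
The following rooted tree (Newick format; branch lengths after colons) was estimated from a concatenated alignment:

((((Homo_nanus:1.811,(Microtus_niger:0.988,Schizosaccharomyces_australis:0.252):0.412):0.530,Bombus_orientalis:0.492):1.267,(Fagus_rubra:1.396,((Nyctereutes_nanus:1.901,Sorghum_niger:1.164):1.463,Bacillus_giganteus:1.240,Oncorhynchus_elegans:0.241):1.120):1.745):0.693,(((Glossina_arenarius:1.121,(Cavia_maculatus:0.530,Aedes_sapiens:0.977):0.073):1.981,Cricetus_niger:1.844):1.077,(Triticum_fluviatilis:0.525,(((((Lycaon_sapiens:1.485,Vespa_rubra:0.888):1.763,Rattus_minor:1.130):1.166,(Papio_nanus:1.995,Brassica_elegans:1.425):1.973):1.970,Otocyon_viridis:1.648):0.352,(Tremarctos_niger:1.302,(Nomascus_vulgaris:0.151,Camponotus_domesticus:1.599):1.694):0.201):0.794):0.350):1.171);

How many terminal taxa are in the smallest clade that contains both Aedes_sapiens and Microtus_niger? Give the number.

23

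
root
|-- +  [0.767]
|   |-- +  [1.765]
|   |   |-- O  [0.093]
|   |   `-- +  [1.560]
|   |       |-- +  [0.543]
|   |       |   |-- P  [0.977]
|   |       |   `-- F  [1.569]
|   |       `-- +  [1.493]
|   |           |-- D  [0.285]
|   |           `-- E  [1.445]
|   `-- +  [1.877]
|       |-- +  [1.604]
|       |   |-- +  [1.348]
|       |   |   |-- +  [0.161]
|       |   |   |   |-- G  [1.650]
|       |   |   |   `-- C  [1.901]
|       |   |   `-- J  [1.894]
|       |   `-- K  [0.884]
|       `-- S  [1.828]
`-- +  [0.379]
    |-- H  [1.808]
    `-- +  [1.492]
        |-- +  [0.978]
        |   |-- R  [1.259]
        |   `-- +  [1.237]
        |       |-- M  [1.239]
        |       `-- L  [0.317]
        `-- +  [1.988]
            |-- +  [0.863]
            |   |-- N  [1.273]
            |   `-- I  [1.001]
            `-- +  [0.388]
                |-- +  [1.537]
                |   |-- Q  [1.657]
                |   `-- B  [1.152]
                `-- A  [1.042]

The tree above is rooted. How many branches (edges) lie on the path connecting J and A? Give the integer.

The MRCA of J and A is the root of the tree.
From J up to that node: 5 branches. From A up to the same node: 5 branches. Total: 5 + 5 = 10.

10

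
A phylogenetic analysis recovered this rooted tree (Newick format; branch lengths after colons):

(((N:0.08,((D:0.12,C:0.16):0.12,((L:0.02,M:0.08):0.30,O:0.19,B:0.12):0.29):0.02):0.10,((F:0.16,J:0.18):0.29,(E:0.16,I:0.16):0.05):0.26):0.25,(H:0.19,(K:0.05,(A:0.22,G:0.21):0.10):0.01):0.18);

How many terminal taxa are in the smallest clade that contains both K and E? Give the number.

15

The MRCA of K and E is the root, so the clade is the entire tree.
That clade contains 15 terminal taxa: A, B, C, D, E, F, G, H, I, J, K, L, M, N, O.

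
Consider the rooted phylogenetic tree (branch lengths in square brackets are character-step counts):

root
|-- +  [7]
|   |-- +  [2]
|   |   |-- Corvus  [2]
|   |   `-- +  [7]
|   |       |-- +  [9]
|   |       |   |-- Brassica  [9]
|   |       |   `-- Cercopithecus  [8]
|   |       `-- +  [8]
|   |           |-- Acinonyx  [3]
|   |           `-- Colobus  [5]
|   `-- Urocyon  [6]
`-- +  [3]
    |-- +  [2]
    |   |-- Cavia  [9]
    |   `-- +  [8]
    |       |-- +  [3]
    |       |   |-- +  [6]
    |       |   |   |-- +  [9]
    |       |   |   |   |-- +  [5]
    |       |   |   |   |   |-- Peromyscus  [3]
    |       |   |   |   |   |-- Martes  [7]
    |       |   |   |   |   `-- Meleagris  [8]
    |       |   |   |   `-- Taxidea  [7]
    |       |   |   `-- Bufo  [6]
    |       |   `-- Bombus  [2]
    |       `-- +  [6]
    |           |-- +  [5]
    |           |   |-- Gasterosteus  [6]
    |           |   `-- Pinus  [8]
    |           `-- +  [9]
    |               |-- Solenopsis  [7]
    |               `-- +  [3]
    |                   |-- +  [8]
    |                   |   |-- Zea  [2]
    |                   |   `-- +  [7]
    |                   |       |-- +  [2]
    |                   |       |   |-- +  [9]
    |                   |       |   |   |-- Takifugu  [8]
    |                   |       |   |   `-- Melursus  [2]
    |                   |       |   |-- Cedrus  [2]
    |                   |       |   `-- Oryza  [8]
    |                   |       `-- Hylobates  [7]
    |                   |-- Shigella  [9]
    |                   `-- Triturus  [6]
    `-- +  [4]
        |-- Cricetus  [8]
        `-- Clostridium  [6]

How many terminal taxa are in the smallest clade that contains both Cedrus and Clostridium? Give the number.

The MRCA of Cedrus and Clostridium is the node subtending ((Cavia,(((((Peromyscus,Martes,Meleagris),Taxidea),Bufo),Bombus),((Gasterosteus,Pinus),(Solenopsis,((Zea,(((Takifugu,Melursus),Cedrus,Oryza),Hylobates)),Shigella,Triturus))))),(Cricetus,Clostridium)).
That clade contains 20 terminal taxa: Bombus, Bufo, Cavia, Cedrus, Clostridium, Cricetus, Gasterosteus, Hylobates, Martes, Meleagris, Melursus, Oryza, Peromyscus, Pinus, Shigella, Solenopsis, Takifugu, Taxidea, Triturus, Zea.

20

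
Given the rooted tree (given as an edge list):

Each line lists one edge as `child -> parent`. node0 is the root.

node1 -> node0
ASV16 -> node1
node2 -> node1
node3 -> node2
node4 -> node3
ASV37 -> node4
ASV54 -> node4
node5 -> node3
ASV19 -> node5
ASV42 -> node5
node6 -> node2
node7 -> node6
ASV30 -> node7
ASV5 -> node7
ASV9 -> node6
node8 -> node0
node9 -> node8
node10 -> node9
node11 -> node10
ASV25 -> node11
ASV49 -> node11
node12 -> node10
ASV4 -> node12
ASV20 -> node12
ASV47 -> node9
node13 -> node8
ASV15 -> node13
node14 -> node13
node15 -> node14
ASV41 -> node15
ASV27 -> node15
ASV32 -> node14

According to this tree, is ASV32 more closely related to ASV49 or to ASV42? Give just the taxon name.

ASV49

The MRCA of ASV32 and ASV49 subtends ((((ASV25,ASV49),(ASV4,ASV20)),ASV47),(ASV15,((ASV41,ASV27),ASV32))) (9 taxa).
The MRCA of ASV32 and ASV42 is the root, subtending the entire tree (17 taxa).
The first is nested inside the second, so ASV32 shares a more recent common ancestor with ASV49.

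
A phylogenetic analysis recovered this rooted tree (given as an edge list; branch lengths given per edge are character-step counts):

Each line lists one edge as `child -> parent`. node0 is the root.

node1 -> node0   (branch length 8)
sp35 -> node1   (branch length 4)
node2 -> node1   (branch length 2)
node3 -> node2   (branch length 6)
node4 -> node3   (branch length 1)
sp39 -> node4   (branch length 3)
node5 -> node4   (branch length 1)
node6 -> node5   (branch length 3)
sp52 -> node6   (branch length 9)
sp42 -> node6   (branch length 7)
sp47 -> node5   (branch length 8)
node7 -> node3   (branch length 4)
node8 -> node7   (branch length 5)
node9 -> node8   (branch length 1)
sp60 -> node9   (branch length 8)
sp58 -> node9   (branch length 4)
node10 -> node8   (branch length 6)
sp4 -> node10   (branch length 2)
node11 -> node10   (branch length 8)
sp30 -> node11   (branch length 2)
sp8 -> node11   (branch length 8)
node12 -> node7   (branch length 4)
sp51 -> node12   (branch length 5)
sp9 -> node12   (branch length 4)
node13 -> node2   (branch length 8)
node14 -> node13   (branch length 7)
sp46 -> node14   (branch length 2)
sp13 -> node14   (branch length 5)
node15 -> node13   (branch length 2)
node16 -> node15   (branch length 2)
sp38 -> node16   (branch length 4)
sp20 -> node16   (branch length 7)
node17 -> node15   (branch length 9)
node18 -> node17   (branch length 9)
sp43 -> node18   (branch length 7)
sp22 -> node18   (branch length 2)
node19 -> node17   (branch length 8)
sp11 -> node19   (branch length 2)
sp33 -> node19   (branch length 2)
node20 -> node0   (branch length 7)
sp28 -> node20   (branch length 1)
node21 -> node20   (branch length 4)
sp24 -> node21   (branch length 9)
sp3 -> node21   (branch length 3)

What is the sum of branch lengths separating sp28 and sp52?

38

The path runs sp28 → … → MRCA → … → sp52; the MRCA is the root of the tree.
Branch lengths along that path: 1 + 7 + 8 + 2 + 6 + 1 + 1 + 3 + 9 = 38.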